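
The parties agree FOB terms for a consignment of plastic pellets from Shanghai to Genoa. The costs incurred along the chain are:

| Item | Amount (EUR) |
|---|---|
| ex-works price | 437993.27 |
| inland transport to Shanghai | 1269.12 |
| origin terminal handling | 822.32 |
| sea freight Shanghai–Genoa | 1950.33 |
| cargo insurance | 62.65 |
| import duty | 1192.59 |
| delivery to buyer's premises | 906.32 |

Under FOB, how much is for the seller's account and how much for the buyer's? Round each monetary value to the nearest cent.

FOB: the seller bears costs until goods are on board at the origin port; the buyer bears freight, insurance and all costs thereafter.
Seller's account: goods 437993.27 + inland to port 1269.12 + origin terminal 822.32 = 440084.71
Buyer's account: freight 1950.33 + insurance 62.65 + duty 1192.59 + delivery 906.32 = 4111.89

Seller: EUR 440084.71; buyer: EUR 4111.89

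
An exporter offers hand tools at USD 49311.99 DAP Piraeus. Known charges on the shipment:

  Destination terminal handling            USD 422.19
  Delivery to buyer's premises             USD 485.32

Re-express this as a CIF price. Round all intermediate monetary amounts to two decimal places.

From DAP to CIF, the seller no longer bears: destination terminal, delivery.
CIF price = 49311.99 − 422.19 − 485.32 = 48404.48

CIF price: USD 48404.48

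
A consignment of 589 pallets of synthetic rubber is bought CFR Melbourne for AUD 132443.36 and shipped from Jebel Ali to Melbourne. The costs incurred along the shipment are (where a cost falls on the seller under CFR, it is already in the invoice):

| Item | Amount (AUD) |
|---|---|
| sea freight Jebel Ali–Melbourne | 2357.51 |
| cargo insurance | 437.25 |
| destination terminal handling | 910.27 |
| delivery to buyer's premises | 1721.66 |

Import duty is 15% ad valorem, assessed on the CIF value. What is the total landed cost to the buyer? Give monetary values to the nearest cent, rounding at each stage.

Total landed cost: AUD 155444.63

CFR: the seller pays costs through ocean freight to the destination port, but not insurance.
Already in the invoice (seller's account under CFR): freight — exclude.
CIF value = CFR price + insurance = 132443.36 + 437.25 = 132880.61
Import duty = 132880.61 × 15% = 19932.09
Buyer bears: insurance 437.25 + destination terminal 910.27 + delivery 1721.66 + duty 19932.09 = 23001.27
Landed cost = invoice 132443.36 + 23001.27 = 155444.63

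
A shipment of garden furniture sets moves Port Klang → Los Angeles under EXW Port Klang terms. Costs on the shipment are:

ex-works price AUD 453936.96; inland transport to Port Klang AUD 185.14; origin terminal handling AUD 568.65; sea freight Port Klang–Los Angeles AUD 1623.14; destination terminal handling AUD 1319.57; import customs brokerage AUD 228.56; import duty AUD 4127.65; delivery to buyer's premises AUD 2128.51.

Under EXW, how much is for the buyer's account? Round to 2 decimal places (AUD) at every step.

EXW: the seller makes goods available at their premises; the buyer bears all onward costs.
Seller's account: goods 453936.96 = 453936.96
Buyer's account: inland to port 185.14 + origin terminal 568.65 + freight 1623.14 + destination terminal 1319.57 + brokerage 228.56 + duty 4127.65 + delivery 2128.51 = 10181.22

Buyer's account: AUD 10181.22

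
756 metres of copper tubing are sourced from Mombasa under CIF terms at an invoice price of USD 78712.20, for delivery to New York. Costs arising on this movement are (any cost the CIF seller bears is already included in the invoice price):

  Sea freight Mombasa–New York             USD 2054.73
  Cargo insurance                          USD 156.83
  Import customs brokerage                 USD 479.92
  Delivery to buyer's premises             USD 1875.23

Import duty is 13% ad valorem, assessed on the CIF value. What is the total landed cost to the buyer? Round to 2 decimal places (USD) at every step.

Total landed cost: USD 91299.94

CIF: the seller pays costs through ocean freight and marine insurance to the destination port.
Already in the invoice (seller's account under CIF): freight, insurance — exclude.
The CIF price already equals the CIF value: 78712.20
Import duty = 78712.20 × 13% = 10232.59
Buyer bears: brokerage 479.92 + delivery 1875.23 + duty 10232.59 = 12587.74
Landed cost = invoice 78712.20 + 12587.74 = 91299.94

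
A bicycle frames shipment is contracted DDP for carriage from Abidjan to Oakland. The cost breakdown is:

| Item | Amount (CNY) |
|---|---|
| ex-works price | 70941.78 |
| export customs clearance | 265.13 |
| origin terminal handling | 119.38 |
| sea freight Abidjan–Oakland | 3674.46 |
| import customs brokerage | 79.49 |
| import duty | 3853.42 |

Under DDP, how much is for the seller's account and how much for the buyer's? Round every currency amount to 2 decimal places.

Seller: CNY 78933.66; buyer: CNY 0.00

DDP: the seller bears all costs including import duty.
Seller's account: goods 70941.78 + export clearance 265.13 + origin terminal 119.38 + freight 3674.46 + brokerage 79.49 + duty 3853.42 = 78933.66
Buyer's account: 0.00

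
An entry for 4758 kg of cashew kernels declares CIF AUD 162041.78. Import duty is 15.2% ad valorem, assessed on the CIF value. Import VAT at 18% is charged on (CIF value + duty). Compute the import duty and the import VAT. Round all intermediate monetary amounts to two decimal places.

Import duty = 162041.78 × 15.2% = 24630.35
VAT base = CIF + duty = 162041.78 + 24630.35 = 186672.13
Import VAT = 186672.13 × 18% = 33600.98

Import duty: AUD 24630.35; import VAT: AUD 33600.98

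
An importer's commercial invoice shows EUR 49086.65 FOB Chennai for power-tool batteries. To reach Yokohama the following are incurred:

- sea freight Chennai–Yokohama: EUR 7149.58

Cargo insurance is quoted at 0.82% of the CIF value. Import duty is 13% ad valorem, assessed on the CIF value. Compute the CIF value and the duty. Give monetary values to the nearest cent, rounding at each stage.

Let C be the CIF value. C = FOB price + freight + 0.82% × C
C − 0.82% × C = 49086.65 + 7149.58
0.9918 × C = 56236.23
C = 56236.23 / 0.9918 = 56701.18
Insurance premium = 0.82% × 56701.18 = 464.95
Import duty = 56701.18 × 13% = 7371.15

CIF value: EUR 56701.18; import duty: EUR 7371.15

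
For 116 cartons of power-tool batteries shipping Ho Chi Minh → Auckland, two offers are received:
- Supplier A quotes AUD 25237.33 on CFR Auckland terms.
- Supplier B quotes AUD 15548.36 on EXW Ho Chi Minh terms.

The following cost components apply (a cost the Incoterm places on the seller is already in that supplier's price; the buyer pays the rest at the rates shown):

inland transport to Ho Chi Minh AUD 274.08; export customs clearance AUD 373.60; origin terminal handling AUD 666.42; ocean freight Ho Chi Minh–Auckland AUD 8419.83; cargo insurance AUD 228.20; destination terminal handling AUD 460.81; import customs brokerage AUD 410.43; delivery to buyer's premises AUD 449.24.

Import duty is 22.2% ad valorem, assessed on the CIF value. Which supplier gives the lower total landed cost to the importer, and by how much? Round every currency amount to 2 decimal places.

Supplier A (CFR):
CIF value = CFR price + insurance = 25237.33 + 228.20 = 25465.53
Import duty = 25465.53 × 22.2% = 5653.35
Buyer bears (A): 228.20 + 460.81 + 410.43 + 449.24 = 1548.68
Landed cost (A) = invoice 25237.33 + 1548.68 + duty 5653.35 = 32439.36
Supplier B (EXW):
CIF value = EXW price + inland to port + export clearance + origin terminal + freight + insurance = 15548.36 + 274.08 + 373.60 + 666.42 + 8419.83 + 228.20 = 25510.49
Import duty = 25510.49 × 22.2% = 5663.33
Buyer bears (B): 274.08 + 373.60 + 666.42 + 8419.83 + 228.20 + 460.81 + 410.43 + 449.24 = 11282.61
Landed cost (B) = invoice 15548.36 + 11282.61 + duty 5663.33 = 32494.30
Difference = |32439.36 − 32494.30| = 54.94

Supplier A is cheaper by AUD 54.94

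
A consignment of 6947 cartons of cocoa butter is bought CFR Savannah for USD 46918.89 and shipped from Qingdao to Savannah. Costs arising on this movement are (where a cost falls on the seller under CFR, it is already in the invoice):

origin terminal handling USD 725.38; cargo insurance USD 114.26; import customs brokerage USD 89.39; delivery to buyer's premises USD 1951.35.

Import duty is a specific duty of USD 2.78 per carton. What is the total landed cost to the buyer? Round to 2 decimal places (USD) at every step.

Total landed cost: USD 68386.55

CFR: the seller pays costs through ocean freight to the destination port, but not insurance.
Already in the invoice (seller's account under CFR): origin terminal — exclude.
CIF value = CFR price + insurance = 46918.89 + 114.26 = 47033.15
Import duty = 6947 × 2.78 = 19312.66
Buyer bears: insurance 114.26 + brokerage 89.39 + delivery 1951.35 + duty 19312.66 = 21467.66
Landed cost = invoice 46918.89 + 21467.66 = 68386.55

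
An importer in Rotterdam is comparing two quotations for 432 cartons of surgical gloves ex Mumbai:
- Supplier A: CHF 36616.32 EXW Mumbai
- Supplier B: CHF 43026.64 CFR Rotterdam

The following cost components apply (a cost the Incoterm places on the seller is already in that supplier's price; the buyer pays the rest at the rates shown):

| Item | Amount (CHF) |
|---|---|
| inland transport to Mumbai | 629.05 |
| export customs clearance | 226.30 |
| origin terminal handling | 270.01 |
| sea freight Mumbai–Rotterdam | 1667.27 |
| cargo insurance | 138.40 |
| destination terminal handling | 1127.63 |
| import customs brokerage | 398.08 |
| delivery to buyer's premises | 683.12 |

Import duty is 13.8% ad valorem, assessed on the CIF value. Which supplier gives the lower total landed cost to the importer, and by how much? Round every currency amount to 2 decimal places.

Supplier A (EXW):
CIF value = EXW price + inland to port + export clearance + origin terminal + freight + insurance = 36616.32 + 629.05 + 226.30 + 270.01 + 1667.27 + 138.40 = 39547.35
Import duty = 39547.35 × 13.8% = 5457.53
Buyer bears (A): 629.05 + 226.30 + 270.01 + 1667.27 + 138.40 + 1127.63 + 398.08 + 683.12 = 5139.86
Landed cost (A) = invoice 36616.32 + 5139.86 + duty 5457.53 = 47213.71
Supplier B (CFR):
CIF value = CFR price + insurance = 43026.64 + 138.40 = 43165.04
Import duty = 43165.04 × 13.8% = 5956.78
Buyer bears (B): 138.40 + 1127.63 + 398.08 + 683.12 = 2347.23
Landed cost (B) = invoice 43026.64 + 2347.23 + duty 5956.78 = 51330.65
Difference = |47213.71 − 51330.65| = 4116.94

Supplier A is cheaper by CHF 4116.94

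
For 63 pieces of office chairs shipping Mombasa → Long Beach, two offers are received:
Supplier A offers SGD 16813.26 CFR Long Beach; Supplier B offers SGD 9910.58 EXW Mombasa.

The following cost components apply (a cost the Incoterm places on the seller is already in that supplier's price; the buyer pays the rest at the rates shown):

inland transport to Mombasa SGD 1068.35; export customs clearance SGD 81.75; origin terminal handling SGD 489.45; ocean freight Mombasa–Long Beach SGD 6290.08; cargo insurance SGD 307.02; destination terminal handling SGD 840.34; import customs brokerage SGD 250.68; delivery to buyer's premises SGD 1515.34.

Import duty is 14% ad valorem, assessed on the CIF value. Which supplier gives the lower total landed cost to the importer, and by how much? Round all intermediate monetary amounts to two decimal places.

Supplier A is cheaper by SGD 1170.72

Supplier A (CFR):
CIF value = CFR price + insurance = 16813.26 + 307.02 = 17120.28
Import duty = 17120.28 × 14% = 2396.84
Buyer bears (A): 307.02 + 840.34 + 250.68 + 1515.34 = 2913.38
Landed cost (A) = invoice 16813.26 + 2913.38 + duty 2396.84 = 22123.48
Supplier B (EXW):
CIF value = EXW price + inland to port + export clearance + origin terminal + freight + insurance = 9910.58 + 1068.35 + 81.75 + 489.45 + 6290.08 + 307.02 = 18147.23
Import duty = 18147.23 × 14% = 2540.61
Buyer bears (B): 1068.35 + 81.75 + 489.45 + 6290.08 + 307.02 + 840.34 + 250.68 + 1515.34 = 10843.01
Landed cost (B) = invoice 9910.58 + 10843.01 + duty 2540.61 = 23294.20
Difference = |22123.48 − 23294.20| = 1170.72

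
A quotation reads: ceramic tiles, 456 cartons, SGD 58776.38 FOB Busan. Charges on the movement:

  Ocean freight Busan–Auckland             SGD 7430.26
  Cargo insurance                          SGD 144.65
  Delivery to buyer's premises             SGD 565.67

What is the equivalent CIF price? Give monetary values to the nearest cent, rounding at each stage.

CIF price: SGD 66351.29

Not relevant to the conversion: delivery — on the buyer under both terms; not part of either seller's price.
From FOB to CIF, the seller additionally bears: freight, insurance.
CIF price = 58776.38 + 7430.26 + 144.65 = 66351.29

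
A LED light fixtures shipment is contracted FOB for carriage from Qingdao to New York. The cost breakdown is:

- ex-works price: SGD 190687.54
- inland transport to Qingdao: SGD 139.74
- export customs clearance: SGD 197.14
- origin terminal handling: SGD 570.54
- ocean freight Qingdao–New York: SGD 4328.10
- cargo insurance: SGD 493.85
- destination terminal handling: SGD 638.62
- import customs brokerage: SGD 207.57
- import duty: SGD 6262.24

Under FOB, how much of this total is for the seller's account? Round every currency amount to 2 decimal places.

FOB: the seller bears costs until goods are on board at the origin port; the buyer bears freight, insurance and all costs thereafter.
Seller's account: goods 190687.54 + inland to port 139.74 + export clearance 197.14 + origin terminal 570.54 = 191594.96
Buyer's account: freight 4328.10 + insurance 493.85 + destination terminal 638.62 + brokerage 207.57 + duty 6262.24 = 11930.38

Seller's account: SGD 191594.96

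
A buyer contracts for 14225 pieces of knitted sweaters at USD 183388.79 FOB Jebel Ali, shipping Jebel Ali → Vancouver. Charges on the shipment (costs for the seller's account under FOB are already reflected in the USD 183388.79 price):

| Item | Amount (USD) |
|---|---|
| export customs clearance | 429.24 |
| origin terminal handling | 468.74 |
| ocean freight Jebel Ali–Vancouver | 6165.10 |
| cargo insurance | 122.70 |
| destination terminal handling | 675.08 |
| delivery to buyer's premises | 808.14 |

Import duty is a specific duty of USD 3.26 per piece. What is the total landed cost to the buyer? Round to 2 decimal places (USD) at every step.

Total landed cost: USD 237533.31

FOB: the seller bears costs until goods are on board at the origin port; the buyer bears freight, insurance and all costs thereafter.
Already in the invoice (seller's account under FOB): export clearance, origin terminal — exclude.
CIF value = FOB price + freight + insurance = 183388.79 + 6165.10 + 122.70 = 189676.59
Import duty = 14225 × 3.26 = 46373.50
Buyer bears: freight 6165.10 + insurance 122.70 + destination terminal 675.08 + delivery 808.14 + duty 46373.50 = 54144.52
Landed cost = invoice 183388.79 + 54144.52 = 237533.31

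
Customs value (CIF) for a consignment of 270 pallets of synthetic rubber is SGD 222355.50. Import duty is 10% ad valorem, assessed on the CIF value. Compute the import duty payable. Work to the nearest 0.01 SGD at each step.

Import duty = 222355.50 × 10% = 22235.55

Import duty: SGD 22235.55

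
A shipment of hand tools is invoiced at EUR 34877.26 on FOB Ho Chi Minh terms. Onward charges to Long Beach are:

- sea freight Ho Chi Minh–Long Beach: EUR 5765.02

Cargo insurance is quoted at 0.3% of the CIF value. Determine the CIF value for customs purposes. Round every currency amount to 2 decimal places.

Let C be the CIF value. C = FOB price + freight + 0.3% × C
C − 0.3% × C = 34877.26 + 5765.02
0.997 × C = 40642.28
C = 40642.28 / 0.997 = 40764.57
Insurance premium = 0.3% × 40764.57 = 122.29

CIF value: EUR 40764.57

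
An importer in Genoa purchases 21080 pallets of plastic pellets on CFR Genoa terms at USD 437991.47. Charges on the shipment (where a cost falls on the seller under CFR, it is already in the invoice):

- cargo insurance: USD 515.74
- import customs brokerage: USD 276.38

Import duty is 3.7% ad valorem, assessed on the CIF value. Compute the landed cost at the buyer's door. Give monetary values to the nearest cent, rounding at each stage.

CFR: the seller pays costs through ocean freight to the destination port, but not insurance.
CIF value = CFR price + insurance = 437991.47 + 515.74 = 438507.21
Import duty = 438507.21 × 3.7% = 16224.77
Buyer bears: insurance 515.74 + brokerage 276.38 + duty 16224.77 = 17016.89
Landed cost = invoice 437991.47 + 17016.89 = 455008.36

Total landed cost: USD 455008.36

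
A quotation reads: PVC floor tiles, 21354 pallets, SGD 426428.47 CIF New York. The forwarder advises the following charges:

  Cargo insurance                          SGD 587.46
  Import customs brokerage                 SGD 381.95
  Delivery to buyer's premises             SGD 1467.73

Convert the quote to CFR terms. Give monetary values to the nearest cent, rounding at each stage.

CFR price: SGD 425841.01

Not relevant to the conversion: delivery, brokerage — on the buyer under both terms; not part of either seller's price.
From CIF to CFR, the seller no longer bears: insurance.
CFR price = 426428.47 − 587.46 = 425841.01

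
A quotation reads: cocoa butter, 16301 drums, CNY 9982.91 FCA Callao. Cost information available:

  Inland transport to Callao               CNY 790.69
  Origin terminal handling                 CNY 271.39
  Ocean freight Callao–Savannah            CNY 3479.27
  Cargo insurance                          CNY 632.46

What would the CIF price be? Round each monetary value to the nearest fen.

CIF price: CNY 14366.03

Not relevant to the conversion: inland to port — on the seller under both FCA and CIF; already in the FCA price and stays in the CIF price.
From FCA to CIF, the seller additionally bears: origin terminal, freight, insurance.
CIF price = 9982.91 + 271.39 + 3479.27 + 632.46 = 14366.03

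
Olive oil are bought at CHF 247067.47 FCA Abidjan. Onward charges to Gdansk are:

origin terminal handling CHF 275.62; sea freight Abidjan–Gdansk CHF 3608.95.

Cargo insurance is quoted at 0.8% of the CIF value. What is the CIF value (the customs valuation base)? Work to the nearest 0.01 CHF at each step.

CIF value: CHF 252975.85

Let C be the CIF value. C = FCA price + pre-shipment costs + freight + 0.8% × C
C − 0.8% × C = 247067.47 + 275.62 + 3608.95
0.992 × C = 250952.04
C = 250952.04 / 0.992 = 252975.85
Insurance premium = 0.8% × 252975.85 = 2023.81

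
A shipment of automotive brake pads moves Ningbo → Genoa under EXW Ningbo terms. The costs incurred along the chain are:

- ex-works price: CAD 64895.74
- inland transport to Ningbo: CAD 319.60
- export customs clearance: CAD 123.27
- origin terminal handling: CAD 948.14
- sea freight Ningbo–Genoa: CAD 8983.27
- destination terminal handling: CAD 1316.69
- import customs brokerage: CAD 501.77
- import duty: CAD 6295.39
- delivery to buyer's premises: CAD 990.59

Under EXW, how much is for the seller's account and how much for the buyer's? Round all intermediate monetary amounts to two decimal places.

EXW: the seller makes goods available at their premises; the buyer bears all onward costs.
Seller's account: goods 64895.74 = 64895.74
Buyer's account: inland to port 319.60 + export clearance 123.27 + origin terminal 948.14 + freight 8983.27 + destination terminal 1316.69 + brokerage 501.77 + duty 6295.39 + delivery 990.59 = 19478.72

Seller: CAD 64895.74; buyer: CAD 19478.72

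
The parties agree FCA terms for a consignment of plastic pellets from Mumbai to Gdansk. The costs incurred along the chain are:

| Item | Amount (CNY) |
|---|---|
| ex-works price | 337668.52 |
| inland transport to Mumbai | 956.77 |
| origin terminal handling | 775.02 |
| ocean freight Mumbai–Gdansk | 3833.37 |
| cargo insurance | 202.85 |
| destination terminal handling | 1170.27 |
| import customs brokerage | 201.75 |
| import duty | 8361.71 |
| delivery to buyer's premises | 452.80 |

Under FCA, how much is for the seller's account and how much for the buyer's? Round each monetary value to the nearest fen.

Seller: CNY 338625.29; buyer: CNY 14997.77

FCA: the seller delivers export-cleared goods to the carrier; the buyer bears costs from that point.
Seller's account: goods 337668.52 + inland to port 956.77 = 338625.29
Buyer's account: origin terminal 775.02 + freight 3833.37 + insurance 202.85 + destination terminal 1170.27 + brokerage 201.75 + duty 8361.71 + delivery 452.80 = 14997.77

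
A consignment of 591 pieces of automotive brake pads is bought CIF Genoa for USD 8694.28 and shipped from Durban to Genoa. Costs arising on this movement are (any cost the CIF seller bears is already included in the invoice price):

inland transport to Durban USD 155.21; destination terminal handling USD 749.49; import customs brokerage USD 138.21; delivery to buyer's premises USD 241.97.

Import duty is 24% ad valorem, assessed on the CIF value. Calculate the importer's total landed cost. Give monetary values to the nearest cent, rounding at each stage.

Total landed cost: USD 11910.58

CIF: the seller pays costs through ocean freight and marine insurance to the destination port.
Already in the invoice (seller's account under CIF): inland to port — exclude.
The CIF price already equals the CIF value: 8694.28
Import duty = 8694.28 × 24% = 2086.63
Buyer bears: destination terminal 749.49 + brokerage 138.21 + delivery 241.97 + duty 2086.63 = 3216.30
Landed cost = invoice 8694.28 + 3216.30 = 11910.58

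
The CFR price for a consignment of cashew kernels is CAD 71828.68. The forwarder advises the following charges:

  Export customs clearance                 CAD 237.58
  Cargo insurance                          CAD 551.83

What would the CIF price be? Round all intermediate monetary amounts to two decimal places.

CIF price: CAD 72380.51

Not relevant to the conversion: export clearance — on the seller under both CFR and CIF; already in the CFR price and stays in the CIF price.
From CFR to CIF, the seller additionally bears: insurance.
CIF price = 71828.68 + 551.83 = 72380.51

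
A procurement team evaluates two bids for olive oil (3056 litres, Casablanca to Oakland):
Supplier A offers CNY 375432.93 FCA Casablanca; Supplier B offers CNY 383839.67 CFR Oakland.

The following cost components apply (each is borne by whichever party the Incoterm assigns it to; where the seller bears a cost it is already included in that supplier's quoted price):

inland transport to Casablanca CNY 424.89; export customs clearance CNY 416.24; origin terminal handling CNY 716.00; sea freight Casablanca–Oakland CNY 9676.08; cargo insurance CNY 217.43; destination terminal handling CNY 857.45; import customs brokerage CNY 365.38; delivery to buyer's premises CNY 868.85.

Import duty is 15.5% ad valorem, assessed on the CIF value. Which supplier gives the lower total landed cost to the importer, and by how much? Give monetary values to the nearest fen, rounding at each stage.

Supplier A (FCA):
CIF value = FCA price + origin terminal + freight + insurance = 375432.93 + 716.00 + 9676.08 + 217.43 = 386042.44
Import duty = 386042.44 × 15.5% = 59836.58
Buyer bears (A): 716.00 + 9676.08 + 217.43 + 857.45 + 365.38 + 868.85 = 12701.19
Landed cost (A) = invoice 375432.93 + 12701.19 + duty 59836.58 = 447970.70
Supplier B (CFR):
CIF value = CFR price + insurance = 383839.67 + 217.43 = 384057.10
Import duty = 384057.10 × 15.5% = 59528.85
Buyer bears (B): 217.43 + 857.45 + 365.38 + 868.85 = 2309.11
Landed cost (B) = invoice 383839.67 + 2309.11 + duty 59528.85 = 445677.63
Difference = |447970.70 − 445677.63| = 2293.07

Supplier B is cheaper by CNY 2293.07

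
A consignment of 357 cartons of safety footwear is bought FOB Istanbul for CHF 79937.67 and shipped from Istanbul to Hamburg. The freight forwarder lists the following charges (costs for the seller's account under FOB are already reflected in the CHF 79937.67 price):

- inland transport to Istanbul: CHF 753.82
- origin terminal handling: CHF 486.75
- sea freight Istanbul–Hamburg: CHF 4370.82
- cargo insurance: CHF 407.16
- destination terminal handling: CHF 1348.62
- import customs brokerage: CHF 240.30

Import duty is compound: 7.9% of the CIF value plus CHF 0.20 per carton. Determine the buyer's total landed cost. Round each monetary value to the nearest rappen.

Total landed cost: CHF 93068.51

FOB: the seller bears costs until goods are on board at the origin port; the buyer bears freight, insurance and all costs thereafter.
Already in the invoice (seller's account under FOB): inland to port, origin terminal — exclude.
CIF value = FOB price + freight + insurance = 79937.67 + 4370.82 + 407.16 = 84715.65
Ad valorem component: 84715.65 × 7.9% = 6692.54
Specific component: 357 × 0.20 = 71.40
Import duty = 6692.54 + 71.40 = 6763.94
Buyer bears: freight 4370.82 + insurance 407.16 + destination terminal 1348.62 + brokerage 240.30 + duty 6763.94 = 13130.84
Landed cost = invoice 79937.67 + 13130.84 = 93068.51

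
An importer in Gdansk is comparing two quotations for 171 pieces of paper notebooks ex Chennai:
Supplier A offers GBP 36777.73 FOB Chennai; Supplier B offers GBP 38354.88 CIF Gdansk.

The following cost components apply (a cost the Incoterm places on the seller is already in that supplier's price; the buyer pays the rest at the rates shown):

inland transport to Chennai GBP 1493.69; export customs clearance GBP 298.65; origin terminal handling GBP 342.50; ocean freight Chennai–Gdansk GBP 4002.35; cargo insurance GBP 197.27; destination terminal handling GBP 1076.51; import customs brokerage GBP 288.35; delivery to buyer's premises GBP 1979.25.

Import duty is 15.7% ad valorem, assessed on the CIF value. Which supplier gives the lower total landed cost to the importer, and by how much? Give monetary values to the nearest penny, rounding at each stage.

Supplier A (FOB):
CIF value = FOB price + freight + insurance = 36777.73 + 4002.35 + 197.27 = 40977.35
Import duty = 40977.35 × 15.7% = 6433.44
Buyer bears (A): 4002.35 + 197.27 + 1076.51 + 288.35 + 1979.25 = 7543.73
Landed cost (A) = invoice 36777.73 + 7543.73 + duty 6433.44 = 50754.90
Supplier B (CIF):
The CIF price already equals the CIF value: 38354.88
Import duty = 38354.88 × 15.7% = 6021.72
Buyer bears (B): 1076.51 + 288.35 + 1979.25 = 3344.11
Landed cost (B) = invoice 38354.88 + 3344.11 + duty 6021.72 = 47720.71
Difference = |50754.90 − 47720.71| = 3034.19

Supplier B is cheaper by GBP 3034.19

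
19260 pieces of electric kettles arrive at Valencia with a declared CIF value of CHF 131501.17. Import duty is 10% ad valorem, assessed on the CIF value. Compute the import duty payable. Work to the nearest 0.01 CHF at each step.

Import duty = 131501.17 × 10% = 13150.12

Import duty: CHF 13150.12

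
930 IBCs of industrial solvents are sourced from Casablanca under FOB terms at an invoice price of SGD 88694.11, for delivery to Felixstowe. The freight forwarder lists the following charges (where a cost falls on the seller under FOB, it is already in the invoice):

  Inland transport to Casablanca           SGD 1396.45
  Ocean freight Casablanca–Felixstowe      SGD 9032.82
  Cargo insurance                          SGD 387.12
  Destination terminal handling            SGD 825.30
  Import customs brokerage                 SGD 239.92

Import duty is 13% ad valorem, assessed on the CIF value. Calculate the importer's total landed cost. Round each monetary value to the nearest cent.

FOB: the seller bears costs until goods are on board at the origin port; the buyer bears freight, insurance and all costs thereafter.
Already in the invoice (seller's account under FOB): inland to port — exclude.
CIF value = FOB price + freight + insurance = 88694.11 + 9032.82 + 387.12 = 98114.05
Import duty = 98114.05 × 13% = 12754.83
Buyer bears: freight 9032.82 + insurance 387.12 + destination terminal 825.30 + brokerage 239.92 + duty 12754.83 = 23239.99
Landed cost = invoice 88694.11 + 23239.99 = 111934.10

Total landed cost: SGD 111934.10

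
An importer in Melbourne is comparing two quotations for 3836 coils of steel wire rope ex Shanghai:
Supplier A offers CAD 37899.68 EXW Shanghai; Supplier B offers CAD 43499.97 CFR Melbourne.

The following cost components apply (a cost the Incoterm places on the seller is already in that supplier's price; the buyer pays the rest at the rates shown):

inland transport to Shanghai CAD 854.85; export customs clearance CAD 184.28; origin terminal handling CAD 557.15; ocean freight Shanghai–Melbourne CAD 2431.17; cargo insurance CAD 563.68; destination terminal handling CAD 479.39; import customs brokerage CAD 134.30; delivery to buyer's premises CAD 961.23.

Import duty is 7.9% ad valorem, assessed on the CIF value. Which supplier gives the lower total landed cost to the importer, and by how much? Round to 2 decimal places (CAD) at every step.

Supplier A is cheaper by CAD 1697.10

Supplier A (EXW):
CIF value = EXW price + inland to port + export clearance + origin terminal + freight + insurance = 37899.68 + 854.85 + 184.28 + 557.15 + 2431.17 + 563.68 = 42490.81
Import duty = 42490.81 × 7.9% = 3356.77
Buyer bears (A): 854.85 + 184.28 + 557.15 + 2431.17 + 563.68 + 479.39 + 134.30 + 961.23 = 6166.05
Landed cost (A) = invoice 37899.68 + 6166.05 + duty 3356.77 = 47422.50
Supplier B (CFR):
CIF value = CFR price + insurance = 43499.97 + 563.68 = 44063.65
Import duty = 44063.65 × 7.9% = 3481.03
Buyer bears (B): 563.68 + 479.39 + 134.30 + 961.23 = 2138.60
Landed cost (B) = invoice 43499.97 + 2138.60 + duty 3481.03 = 49119.60
Difference = |47422.50 − 49119.60| = 1697.10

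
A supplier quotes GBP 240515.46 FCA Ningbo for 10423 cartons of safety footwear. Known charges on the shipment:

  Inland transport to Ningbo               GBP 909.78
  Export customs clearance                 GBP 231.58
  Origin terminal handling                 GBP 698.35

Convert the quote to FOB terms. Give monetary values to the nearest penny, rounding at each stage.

FOB price: GBP 241213.81

Not relevant to the conversion: inland to port, export clearance — on the seller under both FCA and FOB; already in the FCA price and stays in the FOB price.
From FCA to FOB, the seller additionally bears: origin terminal.
FOB price = 240515.46 + 698.35 = 241213.81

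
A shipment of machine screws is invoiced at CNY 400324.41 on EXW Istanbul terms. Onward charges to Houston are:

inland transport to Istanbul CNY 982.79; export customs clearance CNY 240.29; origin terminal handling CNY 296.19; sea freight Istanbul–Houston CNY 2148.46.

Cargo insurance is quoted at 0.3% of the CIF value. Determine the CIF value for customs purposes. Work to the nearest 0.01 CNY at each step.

CIF value: CNY 405207.76

Let C be the CIF value. C = EXW price + pre-shipment costs + freight + 0.3% × C
C − 0.3% × C = 400324.41 + 982.79 + 240.29 + 296.19 + 2148.46
0.997 × C = 403992.14
C = 403992.14 / 0.997 = 405207.76
Insurance premium = 0.3% × 405207.76 = 1215.62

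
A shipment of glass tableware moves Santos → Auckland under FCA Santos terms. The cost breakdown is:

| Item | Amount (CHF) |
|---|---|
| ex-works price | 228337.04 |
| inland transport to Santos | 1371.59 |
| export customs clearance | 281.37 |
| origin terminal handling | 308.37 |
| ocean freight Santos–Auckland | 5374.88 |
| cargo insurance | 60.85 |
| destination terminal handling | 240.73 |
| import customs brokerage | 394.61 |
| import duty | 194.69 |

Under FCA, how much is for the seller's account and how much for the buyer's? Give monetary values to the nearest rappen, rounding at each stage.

Seller: CHF 229990.00; buyer: CHF 6574.13

FCA: the seller delivers export-cleared goods to the carrier; the buyer bears costs from that point.
Seller's account: goods 228337.04 + inland to port 1371.59 + export clearance 281.37 = 229990.00
Buyer's account: origin terminal 308.37 + freight 5374.88 + insurance 60.85 + destination terminal 240.73 + brokerage 394.61 + duty 194.69 = 6574.13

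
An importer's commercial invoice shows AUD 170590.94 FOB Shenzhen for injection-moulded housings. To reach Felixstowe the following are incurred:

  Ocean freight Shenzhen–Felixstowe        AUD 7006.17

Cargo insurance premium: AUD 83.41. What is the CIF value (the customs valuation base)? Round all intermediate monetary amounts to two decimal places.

CIF = FOB price + freight + insurance
CIF = 170590.94 + 7006.17 + 83.41 = 177680.52

CIF value: AUD 177680.52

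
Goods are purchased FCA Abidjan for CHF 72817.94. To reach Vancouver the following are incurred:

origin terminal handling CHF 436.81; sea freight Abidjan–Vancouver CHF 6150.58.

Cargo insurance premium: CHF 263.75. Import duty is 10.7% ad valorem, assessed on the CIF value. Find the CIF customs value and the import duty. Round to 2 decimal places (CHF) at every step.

CIF = FCA price + pre-shipment costs + freight + insurance
CIF = 72817.94 + 436.81 + 6150.58 + 263.75 = 79669.08
Import duty = 79669.08 × 10.7% = 8524.59

CIF value: CHF 79669.08; import duty: CHF 8524.59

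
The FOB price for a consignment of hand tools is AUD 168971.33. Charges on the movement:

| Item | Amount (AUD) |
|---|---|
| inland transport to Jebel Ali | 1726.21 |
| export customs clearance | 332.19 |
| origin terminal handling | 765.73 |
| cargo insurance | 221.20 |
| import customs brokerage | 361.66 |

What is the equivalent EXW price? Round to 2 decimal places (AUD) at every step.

EXW price: AUD 166147.20

Not relevant to the conversion: brokerage, insurance — on the buyer under both terms; not part of either seller's price.
From FOB to EXW, the seller no longer bears: inland to port, export clearance, origin terminal.
EXW price = 168971.33 − 1726.21 − 332.19 − 765.73 = 166147.20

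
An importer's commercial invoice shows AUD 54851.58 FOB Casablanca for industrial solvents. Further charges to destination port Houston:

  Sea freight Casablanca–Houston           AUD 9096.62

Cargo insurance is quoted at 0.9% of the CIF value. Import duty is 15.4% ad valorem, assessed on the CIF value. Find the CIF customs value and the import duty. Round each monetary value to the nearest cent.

CIF value: AUD 64528.96; import duty: AUD 9937.46

Let C be the CIF value. C = FOB price + freight + 0.9% × C
C − 0.9% × C = 54851.58 + 9096.62
0.991 × C = 63948.20
C = 63948.20 / 0.991 = 64528.96
Insurance premium = 0.9% × 64528.96 = 580.76
Import duty = 64528.96 × 15.4% = 9937.46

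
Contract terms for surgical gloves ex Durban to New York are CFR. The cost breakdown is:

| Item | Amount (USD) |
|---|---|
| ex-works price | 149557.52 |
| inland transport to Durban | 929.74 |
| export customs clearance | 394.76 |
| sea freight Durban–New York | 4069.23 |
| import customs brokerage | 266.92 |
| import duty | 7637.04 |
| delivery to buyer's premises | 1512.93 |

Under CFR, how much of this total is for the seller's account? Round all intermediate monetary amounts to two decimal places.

CFR: the seller pays costs through ocean freight to the destination port, but not insurance.
Seller's account: goods 149557.52 + inland to port 929.74 + export clearance 394.76 + freight 4069.23 = 154951.25
Buyer's account: brokerage 266.92 + duty 7637.04 + delivery 1512.93 = 9416.89

Seller's account: USD 154951.25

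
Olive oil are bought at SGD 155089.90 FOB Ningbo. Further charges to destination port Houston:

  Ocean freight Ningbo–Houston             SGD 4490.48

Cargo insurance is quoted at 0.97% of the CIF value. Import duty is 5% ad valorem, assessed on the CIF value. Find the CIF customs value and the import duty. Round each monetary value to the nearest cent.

CIF value: SGD 161143.47; import duty: SGD 8057.17

Let C be the CIF value. C = FOB price + freight + 0.97% × C
C − 0.97% × C = 155089.90 + 4490.48
0.9903 × C = 159580.38
C = 159580.38 / 0.9903 = 161143.47
Insurance premium = 0.97% × 161143.47 = 1563.09
Import duty = 161143.47 × 5% = 8057.17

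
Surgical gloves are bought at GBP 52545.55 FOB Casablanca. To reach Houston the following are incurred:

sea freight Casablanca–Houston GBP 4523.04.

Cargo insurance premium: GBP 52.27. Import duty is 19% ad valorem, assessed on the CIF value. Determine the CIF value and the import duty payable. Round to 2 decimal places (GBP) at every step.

CIF = FOB price + freight + insurance
CIF = 52545.55 + 4523.04 + 52.27 = 57120.86
Import duty = 57120.86 × 19% = 10852.96

CIF value: GBP 57120.86; import duty: GBP 10852.96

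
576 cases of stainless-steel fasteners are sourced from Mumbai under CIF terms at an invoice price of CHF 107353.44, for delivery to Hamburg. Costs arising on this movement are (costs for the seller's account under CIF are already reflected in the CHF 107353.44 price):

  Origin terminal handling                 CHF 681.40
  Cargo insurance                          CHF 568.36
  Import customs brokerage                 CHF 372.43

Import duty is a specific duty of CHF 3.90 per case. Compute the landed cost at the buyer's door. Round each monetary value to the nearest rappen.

CIF: the seller pays costs through ocean freight and marine insurance to the destination port.
Already in the invoice (seller's account under CIF): origin terminal, insurance — exclude.
The CIF price already equals the CIF value: 107353.44
Import duty = 576 × 3.90 = 2246.40
Buyer bears: brokerage 372.43 + duty 2246.40 = 2618.83
Landed cost = invoice 107353.44 + 2618.83 = 109972.27

Total landed cost: CHF 109972.27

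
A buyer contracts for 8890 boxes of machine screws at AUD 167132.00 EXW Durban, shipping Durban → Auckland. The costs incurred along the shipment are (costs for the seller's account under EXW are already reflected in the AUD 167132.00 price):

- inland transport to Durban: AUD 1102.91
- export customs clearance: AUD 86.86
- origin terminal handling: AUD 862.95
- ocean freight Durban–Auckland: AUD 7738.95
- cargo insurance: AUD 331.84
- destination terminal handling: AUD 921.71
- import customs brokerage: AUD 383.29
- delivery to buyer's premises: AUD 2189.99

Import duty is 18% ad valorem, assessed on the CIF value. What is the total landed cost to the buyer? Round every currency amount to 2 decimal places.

EXW: the seller makes goods available at their premises; the buyer bears all onward costs.
CIF value = EXW price + inland to port + export clearance + origin terminal + freight + insurance = 167132.00 + 1102.91 + 86.86 + 862.95 + 7738.95 + 331.84 = 177255.51
Import duty = 177255.51 × 18% = 31905.99
Buyer bears: inland to port 1102.91 + export clearance 86.86 + origin terminal 862.95 + freight 7738.95 + insurance 331.84 + destination terminal 921.71 + brokerage 383.29 + delivery 2189.99 + duty 31905.99 = 45524.49
Landed cost = invoice 167132.00 + 45524.49 = 212656.49

Total landed cost: AUD 212656.49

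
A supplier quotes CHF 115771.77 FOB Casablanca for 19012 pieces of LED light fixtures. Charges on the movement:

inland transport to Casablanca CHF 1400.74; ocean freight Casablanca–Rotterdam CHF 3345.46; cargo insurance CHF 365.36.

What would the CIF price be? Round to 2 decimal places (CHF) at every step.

Not relevant to the conversion: inland to port — on the seller under both FOB and CIF; already in the FOB price and stays in the CIF price.
From FOB to CIF, the seller additionally bears: freight, insurance.
CIF price = 115771.77 + 3345.46 + 365.36 = 119482.59

CIF price: CHF 119482.59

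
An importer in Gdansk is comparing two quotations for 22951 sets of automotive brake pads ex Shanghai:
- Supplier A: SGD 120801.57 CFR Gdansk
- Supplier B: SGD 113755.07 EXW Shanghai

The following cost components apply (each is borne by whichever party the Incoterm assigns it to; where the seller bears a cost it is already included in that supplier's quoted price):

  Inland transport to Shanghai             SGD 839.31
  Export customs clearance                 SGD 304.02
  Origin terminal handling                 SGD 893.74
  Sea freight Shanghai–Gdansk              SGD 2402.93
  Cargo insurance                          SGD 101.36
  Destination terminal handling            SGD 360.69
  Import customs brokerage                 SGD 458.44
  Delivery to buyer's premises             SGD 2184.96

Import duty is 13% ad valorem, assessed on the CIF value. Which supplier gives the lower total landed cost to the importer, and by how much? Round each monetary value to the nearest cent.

Supplier A (CFR):
CIF value = CFR price + insurance = 120801.57 + 101.36 = 120902.93
Import duty = 120902.93 × 13% = 15717.38
Buyer bears (A): 101.36 + 360.69 + 458.44 + 2184.96 = 3105.45
Landed cost (A) = invoice 120801.57 + 3105.45 + duty 15717.38 = 139624.40
Supplier B (EXW):
CIF value = EXW price + inland to port + export clearance + origin terminal + freight + insurance = 113755.07 + 839.31 + 304.02 + 893.74 + 2402.93 + 101.36 = 118296.43
Import duty = 118296.43 × 13% = 15378.54
Buyer bears (B): 839.31 + 304.02 + 893.74 + 2402.93 + 101.36 + 360.69 + 458.44 + 2184.96 = 7545.45
Landed cost (B) = invoice 113755.07 + 7545.45 + duty 15378.54 = 136679.06
Difference = |139624.40 − 136679.06| = 2945.34

Supplier B is cheaper by SGD 2945.34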